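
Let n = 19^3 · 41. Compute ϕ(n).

259920

φ(281219) = 281219 · (1 − 1/19) · (1 − 1/41)
       = 281219 · 720/779 = 259920.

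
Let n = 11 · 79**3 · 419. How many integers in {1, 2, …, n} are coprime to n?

2034815640

φ(11) = 11 − 1 = 10.
φ(79^3) = 79^2·(79−1) = 6241·78 = 486798.
φ(419) = 419 − 1 = 418.
Since φ is multiplicative, φ(2272416751) = 10 · 486798 · 418 = 2034815640.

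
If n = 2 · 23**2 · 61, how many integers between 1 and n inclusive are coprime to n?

φ(64538) = 64538 · (1 − 1/2) · (1 − 1/23) · (1 − 1/61)
       = 64538 · 1320/2806 = 30360.

30360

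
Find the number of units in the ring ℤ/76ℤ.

36

First factor: 76 = 2^2 · 19.
φ(76) = 76 · (1 − 1/2) · (1 − 1/19)
       = 76 · 18/38 = 36.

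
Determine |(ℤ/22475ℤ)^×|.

16800

Prime factorization: 22475 = 5^2 · 29 · 31.
φ(5^2) = 5^2 − 5^1 = 25 − 5 = 20.
φ(29) = 29 − 1 = 28.
φ(31) = 31 − 1 = 30.
φ(22475) = 20 × 28 × 30 = 16800.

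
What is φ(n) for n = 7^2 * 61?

2520

φ(7^2) = 7^1·(7−1) = 7·6 = 42.
φ(61) = 61 − 1 = 60.
Since φ is multiplicative, φ(2989) = 42 · 60 = 2520.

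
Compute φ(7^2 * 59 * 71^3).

φ(7^2) = 7^1·(7−1) = 7·6 = 42.
φ(59) = 59 − 1 = 58.
φ(71^3) = 71^2·(71−1) = 5041·70 = 352870.
Since φ is multiplicative, φ(1034720701) = 42 · 58 · 352870 = 859591320.

859591320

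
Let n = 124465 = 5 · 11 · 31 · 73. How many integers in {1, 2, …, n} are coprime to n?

86400

φ(124465) = 124465 · (1 − 1/5) · (1 − 1/11) · (1 − 1/31) · (1 − 1/73)
       = 124465 · 86400/124465 = 86400.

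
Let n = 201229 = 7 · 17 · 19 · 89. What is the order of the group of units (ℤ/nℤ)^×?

152064

φ(201229) = 201229 · (1 − 1/7) · (1 − 1/17) · (1 − 1/19) · (1 − 1/89)
       = 201229 · 152064/201229 = 152064.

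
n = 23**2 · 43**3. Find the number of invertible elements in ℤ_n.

39294948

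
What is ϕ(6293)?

5040

Prime factorization: 6293 = 7 · 29 · 31.
φ(7) = 7 − 1 = 6.
φ(29) = 29 − 1 = 28.
φ(31) = 31 − 1 = 30.
Since φ is multiplicative, φ(6293) = 6 · 28 · 30 = 5040.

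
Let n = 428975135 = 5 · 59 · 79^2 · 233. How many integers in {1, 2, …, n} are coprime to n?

331663488

φ(5) = 5 − 1 = 4.
φ(59) = 59 − 1 = 58.
φ(79^2) = 79^2 − 79^1 = 6241 − 79 = 6162.
φ(233) = 233 − 1 = 232.
φ(428975135) = 4 × 58 × 6162 × 232 = 331663488.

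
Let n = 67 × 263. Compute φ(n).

φ(67) = 67 − 1 = 66.
φ(263) = 263 − 1 = 262.
φ(17621) = 66 × 262 = 17292.

17292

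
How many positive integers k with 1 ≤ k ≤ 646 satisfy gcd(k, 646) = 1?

Factor 646: 646 = 2 · 17 · 19.
φ(2) = 2 − 1 = 1.
φ(17) = 17 − 1 = 16.
φ(19) = 19 − 1 = 18.
Since φ is multiplicative, φ(646) = 1 · 16 · 18 = 288.

288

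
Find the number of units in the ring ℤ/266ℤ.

108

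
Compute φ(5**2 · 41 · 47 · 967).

35548800

φ(5^2) = 5^1·(5−1) = 5·4 = 20.
φ(41) = 41 − 1 = 40.
φ(47) = 47 − 1 = 46.
φ(967) = 967 − 1 = 966.
Since φ is multiplicative, φ(46585225) = 20 · 40 · 46 · 966 = 35548800.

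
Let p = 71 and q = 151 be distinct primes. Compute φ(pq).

φ(10721) = 10721 · (1 − 1/71) · (1 − 1/151)
       = 10721 · 10500/10721 = 10500.

10500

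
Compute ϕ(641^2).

410240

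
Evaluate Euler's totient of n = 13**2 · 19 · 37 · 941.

95022720

φ(111797387) = 111797387 · (1 − 1/13) · (1 − 1/19) · (1 − 1/37) · (1 − 1/941)
       = 111797387 · 7309440/8599799 = 95022720.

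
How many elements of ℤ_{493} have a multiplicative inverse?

448

First factor: 493 = 17 × 29.
φ(17) = 17 − 1 = 16.
φ(29) = 29 − 1 = 28.
φ(493) = 16 × 28 = 448.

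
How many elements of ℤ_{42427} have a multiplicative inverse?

First factor: 42427 = 7 × 11 × 19 × 29.
φ(7) = 7 − 1 = 6.
φ(11) = 11 − 1 = 10.
φ(19) = 19 − 1 = 18.
φ(29) = 29 − 1 = 28.
Multiply: 6 · 10 · 18 · 28 = 30240.

30240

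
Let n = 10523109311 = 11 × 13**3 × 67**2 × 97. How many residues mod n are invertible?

8609103360

φ(10523109311) = 10523109311 · (1 − 1/11) · (1 − 1/13) · (1 − 1/67) · (1 − 1/97)
       = 10523109311 · 760320/929357 = 8609103360.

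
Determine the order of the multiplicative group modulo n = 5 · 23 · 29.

2464

φ(5) = 5 − 1 = 4.
φ(23) = 23 − 1 = 22.
φ(29) = 29 − 1 = 28.
Multiply: 4 · 22 · 28 = 2464.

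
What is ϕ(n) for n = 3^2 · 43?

φ(387) = 387 · (1 − 1/3) · (1 − 1/43)
       = 387 · 84/129 = 252.

252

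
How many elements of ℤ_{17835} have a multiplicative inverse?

17835 = 3 · 5 · 29 · 41.
φ(3) = 3 − 1 = 2.
φ(5) = 5 − 1 = 4.
φ(29) = 29 − 1 = 28.
φ(41) = 41 − 1 = 40.
Multiply: 2 · 4 · 28 · 40 = 8960.

8960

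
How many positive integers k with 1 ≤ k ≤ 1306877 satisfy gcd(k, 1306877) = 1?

Factor 1306877: 1306877 = 11 · 13^2 · 19 · 37.
φ(11) = 11 − 1 = 10.
φ(13^2) = 13^2 − 13^1 = 169 − 13 = 156.
φ(19) = 19 − 1 = 18.
φ(37) = 37 − 1 = 36.
Multiply: 10 · 156 · 18 · 36 = 1010880.

1010880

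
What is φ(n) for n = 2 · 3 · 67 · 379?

φ(2) = 2 − 1 = 1.
φ(3) = 3 − 1 = 2.
φ(67) = 67 − 1 = 66.
φ(379) = 379 − 1 = 378.
Multiply: 1 · 2 · 66 · 378 = 49896.

49896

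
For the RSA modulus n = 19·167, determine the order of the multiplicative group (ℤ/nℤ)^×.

2988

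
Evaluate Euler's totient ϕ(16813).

First factor: 16813 = 17 · 23 · 43.
φ(16813) = 16813 · (1 − 1/17) · (1 − 1/23) · (1 − 1/43)
       = 16813 · 14784/16813 = 14784.

14784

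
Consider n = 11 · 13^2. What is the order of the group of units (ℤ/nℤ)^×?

1560

φ(1859) = 1859 · (1 − 1/11) · (1 − 1/13)
       = 1859 · 120/143 = 1560.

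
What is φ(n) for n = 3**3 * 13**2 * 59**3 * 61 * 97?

3265514403840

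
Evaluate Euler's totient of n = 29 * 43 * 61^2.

4304160

φ(4640087) = 4640087 · (1 − 1/29) · (1 − 1/43) · (1 − 1/61)
       = 4640087 · 70560/76067 = 4304160.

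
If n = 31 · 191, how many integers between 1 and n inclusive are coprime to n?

5700

φ(31) = 31 − 1 = 30.
φ(191) = 191 − 1 = 190.
φ(5921) = 30 × 190 = 5700.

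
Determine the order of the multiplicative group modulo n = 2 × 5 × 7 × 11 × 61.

14400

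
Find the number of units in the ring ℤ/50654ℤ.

Prime factorization: 50654 = 2 * 19 * 31 * 43.
φ(50654) = 50654 · (1 − 1/2) · (1 − 1/19) · (1 − 1/31) · (1 − 1/43)
       = 50654 · 22680/50654 = 22680.

22680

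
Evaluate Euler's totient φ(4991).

3960

Prime factorization: 4991 = 7 · 23 · 31.
φ(4991) = 4991 · (1 − 1/7) · (1 − 1/23) · (1 − 1/31)
       = 4991 · 3960/4991 = 3960.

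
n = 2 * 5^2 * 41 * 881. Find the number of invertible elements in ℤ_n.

φ(2) = 2 − 1 = 1.
φ(5^2) = 5^2 − 5^1 = 25 − 5 = 20.
φ(41) = 41 − 1 = 40.
φ(881) = 881 − 1 = 880.
Multiply: 1 · 20 · 40 · 880 = 704000.

704000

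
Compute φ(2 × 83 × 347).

φ(57602) = 57602 · (1 − 1/2) · (1 − 1/83) · (1 − 1/347)
       = 57602 · 28372/57602 = 28372.

28372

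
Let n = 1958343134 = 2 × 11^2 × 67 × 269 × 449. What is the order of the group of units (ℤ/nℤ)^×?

871664640

φ(1958343134) = 1958343134 · (1 − 1/2) · (1 − 1/11) · (1 − 1/67) · (1 − 1/269) · (1 − 1/449)
       = 1958343134 · 79242240/178031194 = 871664640.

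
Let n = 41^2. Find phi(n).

φ(1681) = 1681 · (1 − 1/41)
       = 1681 · 40/41 = 1640.

1640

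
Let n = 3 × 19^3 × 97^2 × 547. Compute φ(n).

φ(3) = 3 − 1 = 2.
φ(19^3) = 19^3 − 19^2 = 6859 − 361 = 6498.
φ(97^2) = 97^2 − 97^1 = 9409 − 97 = 9312.
φ(547) = 547 − 1 = 546.
Multiply: 2 · 6498 · 9312 · 546 = 66076238592.

66076238592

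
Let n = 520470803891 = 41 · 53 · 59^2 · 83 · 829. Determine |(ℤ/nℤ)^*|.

483267432960

φ(520470803891) = 520470803891 · (1 − 1/41) · (1 − 1/53) · (1 − 1/59) · (1 − 1/83) · (1 − 1/829)
       = 520470803891 · 8190973440/8821539049 = 483267432960.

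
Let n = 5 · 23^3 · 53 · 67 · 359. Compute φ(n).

φ(5) = 5 − 1 = 4.
φ(23^3) = 23^2·(23−1) = 529·22 = 11638.
φ(53) = 53 − 1 = 52.
φ(67) = 67 − 1 = 66.
φ(359) = 359 − 1 = 358.
Multiply: 4 · 11638 · 52 · 66 · 358 = 57196394112.

57196394112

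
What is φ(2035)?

1440

2035 = 5 * 11 * 37.
φ(5) = 5 − 1 = 4.
φ(11) = 11 − 1 = 10.
φ(37) = 37 − 1 = 36.
φ(2035) = 4 × 10 × 36 = 1440.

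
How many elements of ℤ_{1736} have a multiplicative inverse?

720

Prime factorization: 1736 = 2^3 * 7 * 31.
φ(2^3) = 2^3 − 2^2 = 8 − 4 = 4.
φ(7) = 7 − 1 = 6.
φ(31) = 31 − 1 = 30.
Multiply: 4 · 6 · 30 = 720.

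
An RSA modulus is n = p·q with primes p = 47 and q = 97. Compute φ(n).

For distinct primes, φ(pq) = (p−1)(q−1) = 46 × 96 = 4416.

4416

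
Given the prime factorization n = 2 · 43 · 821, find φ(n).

φ(2) = 2 − 1 = 1.
φ(43) = 43 − 1 = 42.
φ(821) = 821 − 1 = 820.
Multiply: 1 · 42 · 820 = 34440.

34440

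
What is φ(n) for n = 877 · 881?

φ(772637) = 772637 · (1 − 1/877) · (1 − 1/881)
       = 772637 · 770880/772637 = 770880.

770880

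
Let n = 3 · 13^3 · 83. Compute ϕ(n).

φ(547053) = 547053 · (1 − 1/3) · (1 − 1/13) · (1 − 1/83)
       = 547053 · 1968/3237 = 332592.

332592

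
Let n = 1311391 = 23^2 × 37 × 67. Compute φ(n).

1202256

φ(23^2) = 23^1·(23−1) = 23·22 = 506.
φ(37) = 37 − 1 = 36.
φ(67) = 67 − 1 = 66.
φ(1311391) = 506 × 36 × 66 = 1202256.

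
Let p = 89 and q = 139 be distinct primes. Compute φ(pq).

φ(n) = (p − 1)(q − 1) = (89−1)(139−1) = 88·138 = 12144.

12144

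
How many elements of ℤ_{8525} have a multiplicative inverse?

6000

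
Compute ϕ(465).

240

465 = 3 · 5 · 31.
φ(465) = 465 · (1 − 1/3) · (1 − 1/5) · (1 − 1/31)
       = 465 · 240/465 = 240.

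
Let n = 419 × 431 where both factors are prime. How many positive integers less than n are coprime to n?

φ(180589) = 180589 · (1 − 1/419) · (1 − 1/431)
       = 180589 · 179740/180589 = 179740.

179740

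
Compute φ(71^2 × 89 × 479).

209058080

φ(71^2) = 71^1·(71−1) = 71·70 = 4970.
φ(89) = 89 − 1 = 88.
φ(479) = 479 − 1 = 478.
Multiply: 4970 · 88 · 478 = 209058080.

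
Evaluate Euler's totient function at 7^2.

φ(49) = 49 · (1 − 1/7)
       = 49 · 6/7 = 42.

42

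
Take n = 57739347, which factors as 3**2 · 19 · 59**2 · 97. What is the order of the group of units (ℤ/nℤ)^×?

φ(57739347) = 57739347 · (1 − 1/3) · (1 − 1/19) · (1 − 1/59) · (1 − 1/97)
       = 57739347 · 200448/326211 = 35479296.

35479296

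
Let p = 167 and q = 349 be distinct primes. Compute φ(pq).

φ(pq) = (p−1)(q−1) = 166 · 348 = 57768.

57768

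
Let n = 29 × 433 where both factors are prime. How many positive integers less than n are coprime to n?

For distinct primes, φ(pq) = (p−1)(q−1) = 28 × 432 = 12096.

12096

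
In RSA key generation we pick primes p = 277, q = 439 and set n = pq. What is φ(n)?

φ(n) = (p − 1)(q − 1) = (277−1)(439−1) = 276·438 = 120888.

120888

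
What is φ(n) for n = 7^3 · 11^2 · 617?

φ(25607351) = 25607351 · (1 − 1/7) · (1 − 1/11) · (1 − 1/617)
       = 25607351 · 36960/47509 = 19921440.

19921440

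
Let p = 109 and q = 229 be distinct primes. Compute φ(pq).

For distinct primes, φ(pq) = (p−1)(q−1) = 108 × 228 = 24624.

24624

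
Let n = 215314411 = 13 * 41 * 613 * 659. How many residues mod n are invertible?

φ(215314411) = 215314411 · (1 − 1/13) · (1 − 1/41) · (1 − 1/613) · (1 − 1/659)
       = 215314411 · 193294080/215314411 = 193294080.

193294080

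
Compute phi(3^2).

φ(3^2) = 3^2 − 3^1 = 9 − 3 = 6.

6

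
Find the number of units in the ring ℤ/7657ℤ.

First factor: 7657 = 13 · 19 · 31.
φ(13) = 13 − 1 = 12.
φ(19) = 19 − 1 = 18.
φ(31) = 31 − 1 = 30.
Multiply: 12 · 18 · 30 = 6480.

6480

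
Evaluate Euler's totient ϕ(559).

504

Factor 559: 559 = 13 · 43.
φ(559) = 559 · (1 − 1/13) · (1 − 1/43)
       = 559 · 504/559 = 504.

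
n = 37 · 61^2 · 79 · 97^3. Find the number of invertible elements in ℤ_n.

9283097041920

φ(9926672369059) = 9926672369059 · (1 − 1/37) · (1 − 1/61) · (1 − 1/79) · (1 − 1/97)
       = 9926672369059 · 16174080/17295391 = 9283097041920.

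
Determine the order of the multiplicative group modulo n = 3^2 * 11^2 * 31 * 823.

φ(3^2) = 3^1·(3−1) = 3·2 = 6.
φ(11^2) = 11^2 − 11^1 = 121 − 11 = 110.
φ(31) = 31 − 1 = 30.
φ(823) = 823 − 1 = 822.
Multiply: 6 · 110 · 30 · 822 = 16275600.

16275600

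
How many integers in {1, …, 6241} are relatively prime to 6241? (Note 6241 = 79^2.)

φ(79^2) = 79^1·(79−1) = 79·78 = 6162.

6162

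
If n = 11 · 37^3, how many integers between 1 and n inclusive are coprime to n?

φ(557183) = 557183 · (1 − 1/11) · (1 − 1/37)
       = 557183 · 360/407 = 492840.

492840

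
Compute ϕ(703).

Prime factorization: 703 = 19 × 37.
φ(703) = 703 · (1 − 1/19) · (1 − 1/37)
       = 703 · 648/703 = 648.

648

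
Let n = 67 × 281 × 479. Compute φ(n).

φ(9018133) = 9018133 · (1 − 1/67) · (1 − 1/281) · (1 − 1/479)
       = 9018133 · 8833440/9018133 = 8833440.

8833440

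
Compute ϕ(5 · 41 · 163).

25920

φ(5) = 5 − 1 = 4.
φ(41) = 41 − 1 = 40.
φ(163) = 163 − 1 = 162.
Multiply: 4 · 40 · 162 = 25920.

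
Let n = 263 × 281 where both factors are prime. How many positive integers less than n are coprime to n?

φ(263) = 263 − 1 = 262.
φ(281) = 281 − 1 = 280.
Multiply: 262 · 280 = 73360.

73360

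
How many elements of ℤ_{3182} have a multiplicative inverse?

1512

First factor: 3182 = 2 · 37 · 43.
φ(3182) = 3182 · (1 − 1/2) · (1 − 1/37) · (1 − 1/43)
       = 3182 · 1512/3182 = 1512.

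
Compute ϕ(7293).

3840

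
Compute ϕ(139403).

110880

139403 = 11 · 19 · 23 · 29.
φ(139403) = 139403 · (1 − 1/11) · (1 − 1/19) · (1 − 1/23) · (1 − 1/29)
       = 139403 · 110880/139403 = 110880.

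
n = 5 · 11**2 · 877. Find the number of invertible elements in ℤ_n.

385440

φ(5) = 5 − 1 = 4.
φ(11^2) = 11^2 − 11^1 = 121 − 11 = 110.
φ(877) = 877 − 1 = 876.
Since φ is multiplicative, φ(530585) = 4 · 110 · 876 = 385440.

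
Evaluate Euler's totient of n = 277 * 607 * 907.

151533936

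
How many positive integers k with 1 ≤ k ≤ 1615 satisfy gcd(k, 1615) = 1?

1152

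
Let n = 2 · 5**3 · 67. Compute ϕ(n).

φ(2) = 2 − 1 = 1.
φ(5^3) = 5^3 − 5^2 = 125 − 25 = 100.
φ(67) = 67 − 1 = 66.
Since φ is multiplicative, φ(16750) = 1 · 100 · 66 = 6600.

6600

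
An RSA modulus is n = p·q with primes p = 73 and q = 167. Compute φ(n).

φ(73) = 73 − 1 = 72.
φ(167) = 167 − 1 = 166.
Multiply: 72 · 166 = 11952.

11952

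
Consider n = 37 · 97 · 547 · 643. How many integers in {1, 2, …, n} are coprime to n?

φ(37) = 37 − 1 = 36.
φ(97) = 97 − 1 = 96.
φ(547) = 547 − 1 = 546.
φ(643) = 643 − 1 = 642.
Since φ is multiplicative, φ(1262326669) = 36 · 96 · 546 · 642 = 1211438592.

1211438592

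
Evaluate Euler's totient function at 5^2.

20

φ(25) = 25 · (1 − 1/5)
       = 25 · 4/5 = 20.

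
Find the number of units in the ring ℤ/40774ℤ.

Prime factorization: 40774 = 2 * 19 * 29 * 37.
φ(2) = 2 − 1 = 1.
φ(19) = 19 − 1 = 18.
φ(29) = 29 − 1 = 28.
φ(37) = 37 − 1 = 36.
Since φ is multiplicative, φ(40774) = 1 · 18 · 28 · 36 = 18144.

18144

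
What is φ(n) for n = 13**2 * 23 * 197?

672672

φ(765739) = 765739 · (1 − 1/13) · (1 − 1/23) · (1 − 1/197)
       = 765739 · 51744/58903 = 672672.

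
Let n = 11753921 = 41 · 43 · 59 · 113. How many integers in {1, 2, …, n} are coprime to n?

10913280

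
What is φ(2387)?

Factor 2387: 2387 = 7 * 11 * 31.
φ(2387) = 2387 · (1 − 1/7) · (1 − 1/11) · (1 − 1/31)
       = 2387 · 1800/2387 = 1800.

1800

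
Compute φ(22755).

11520

Factor 22755: 22755 = 3 × 5 × 37 × 41.
φ(22755) = 22755 · (1 − 1/3) · (1 − 1/5) · (1 − 1/37) · (1 − 1/41)
       = 22755 · 11520/22755 = 11520.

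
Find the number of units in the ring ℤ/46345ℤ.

First factor: 46345 = 5 × 13 × 23 × 31.
φ(5) = 5 − 1 = 4.
φ(13) = 13 − 1 = 12.
φ(23) = 23 − 1 = 22.
φ(31) = 31 − 1 = 30.
φ(46345) = 4 × 12 × 22 × 30 = 31680.

31680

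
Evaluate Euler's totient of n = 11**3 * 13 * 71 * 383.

388264800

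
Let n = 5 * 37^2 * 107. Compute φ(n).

φ(732415) = 732415 · (1 − 1/5) · (1 − 1/37) · (1 − 1/107)
       = 732415 · 15264/19795 = 564768.

564768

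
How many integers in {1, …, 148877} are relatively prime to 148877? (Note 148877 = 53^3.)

146068

φ(53^3) = 53^3 − 53^2 = 148877 − 2809 = 146068.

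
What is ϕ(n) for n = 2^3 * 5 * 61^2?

φ(148840) = 148840 · (1 − 1/2) · (1 − 1/5) · (1 − 1/61)
       = 148840 · 240/610 = 58560.

58560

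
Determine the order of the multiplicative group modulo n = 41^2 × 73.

φ(41^2) = 41^1·(41−1) = 41·40 = 1640.
φ(73) = 73 − 1 = 72.
Since φ is multiplicative, φ(122713) = 1640 · 72 = 118080.

118080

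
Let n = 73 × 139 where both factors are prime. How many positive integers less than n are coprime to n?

9936

φ(10147) = 10147 · (1 − 1/73) · (1 − 1/139)
       = 10147 · 9936/10147 = 9936.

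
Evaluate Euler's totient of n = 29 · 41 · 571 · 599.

381763200

φ(29) = 29 − 1 = 28.
φ(41) = 41 − 1 = 40.
φ(571) = 571 − 1 = 570.
φ(599) = 599 − 1 = 598.
Since φ is multiplicative, φ(406672481) = 28 · 40 · 570 · 598 = 381763200.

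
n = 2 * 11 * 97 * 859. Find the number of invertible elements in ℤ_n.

823680

φ(2) = 2 − 1 = 1.
φ(11) = 11 − 1 = 10.
φ(97) = 97 − 1 = 96.
φ(859) = 859 − 1 = 858.
φ(1833106) = 1 × 10 × 96 × 858 = 823680.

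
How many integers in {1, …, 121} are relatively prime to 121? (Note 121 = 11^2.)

φ(121) = 121 · (1 − 1/11)
       = 121 · 10/11 = 110.

110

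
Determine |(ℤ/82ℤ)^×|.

Prime factorization: 82 = 2 · 41.
φ(82) = 82 · (1 − 1/2) · (1 − 1/41)
       = 82 · 40/82 = 40.

40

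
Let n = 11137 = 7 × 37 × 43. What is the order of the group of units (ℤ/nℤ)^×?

φ(7) = 7 − 1 = 6.
φ(37) = 37 − 1 = 36.
φ(43) = 43 − 1 = 42.
Multiply: 6 · 36 · 42 = 9072.

9072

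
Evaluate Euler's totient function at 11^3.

φ(11^3) = 11^2·(11−1) = 121·10 = 1210.

1210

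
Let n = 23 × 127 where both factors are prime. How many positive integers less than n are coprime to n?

φ(n) = (p − 1)(q − 1) = (23−1)(127−1) = 22·126 = 2772.

2772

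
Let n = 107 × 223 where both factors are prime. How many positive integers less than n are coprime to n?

23532

φ(107) = 107 − 1 = 106.
φ(223) = 223 − 1 = 222.
Multiply: 106 · 222 = 23532.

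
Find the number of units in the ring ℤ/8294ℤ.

3360

8294 = 2 · 11 · 13 · 29.
φ(8294) = 8294 · (1 − 1/2) · (1 − 1/11) · (1 − 1/13) · (1 − 1/29)
       = 8294 · 3360/8294 = 3360.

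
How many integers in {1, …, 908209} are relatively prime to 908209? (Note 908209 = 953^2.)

907256

φ(953^2) = 953^2 − 953^1 = 908209 − 953 = 907256.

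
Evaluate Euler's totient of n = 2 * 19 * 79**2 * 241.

φ(57155078) = 57155078 · (1 − 1/2) · (1 − 1/19) · (1 − 1/79) · (1 − 1/241)
       = 57155078 · 336960/723482 = 26619840.

26619840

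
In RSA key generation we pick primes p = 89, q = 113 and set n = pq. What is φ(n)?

9856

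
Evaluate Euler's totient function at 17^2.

φ(289) = 289 · (1 − 1/17)
       = 289 · 16/17 = 272.

272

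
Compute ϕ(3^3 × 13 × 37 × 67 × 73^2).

2697463296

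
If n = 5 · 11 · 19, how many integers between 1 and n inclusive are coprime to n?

720

φ(1045) = 1045 · (1 − 1/5) · (1 − 1/11) · (1 − 1/19)
       = 1045 · 720/1045 = 720.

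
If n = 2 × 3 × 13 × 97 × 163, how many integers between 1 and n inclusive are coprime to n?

373248

φ(1233258) = 1233258 · (1 − 1/2) · (1 − 1/3) · (1 − 1/13) · (1 − 1/97) · (1 − 1/163)
       = 1233258 · 373248/1233258 = 373248.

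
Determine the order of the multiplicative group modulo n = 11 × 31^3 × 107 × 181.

5500764000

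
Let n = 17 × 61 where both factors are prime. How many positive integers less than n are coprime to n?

960

φ(1037) = 1037 · (1 − 1/17) · (1 − 1/61)
       = 1037 · 960/1037 = 960.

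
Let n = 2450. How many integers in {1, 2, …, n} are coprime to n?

2450 = 2 × 5^2 × 7^2.
φ(2) = 2 − 1 = 1.
φ(5^2) = 5^1·(5−1) = 5·4 = 20.
φ(7^2) = 7^1·(7−1) = 7·6 = 42.
Multiply: 1 · 20 · 42 = 840.

840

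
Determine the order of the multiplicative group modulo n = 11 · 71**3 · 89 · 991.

φ(11) = 11 − 1 = 10.
φ(71^3) = 71^2·(71−1) = 5041·70 = 352870.
φ(89) = 89 − 1 = 88.
φ(991) = 991 − 1 = 990.
Multiply: 10 · 352870 · 88 · 990 = 307420344000.

307420344000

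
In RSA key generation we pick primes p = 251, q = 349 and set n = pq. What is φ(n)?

φ(pq) = (p−1)(q−1) = 250 · 348 = 87000.

87000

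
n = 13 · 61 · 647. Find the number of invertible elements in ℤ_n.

465120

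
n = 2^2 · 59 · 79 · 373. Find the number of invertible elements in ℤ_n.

3365856

φ(2^2) = 2^1·(2−1) = 2·1 = 2.
φ(59) = 59 − 1 = 58.
φ(79) = 79 − 1 = 78.
φ(373) = 373 − 1 = 372.
Since φ is multiplicative, φ(6954212) = 2 · 58 · 78 · 372 = 3365856.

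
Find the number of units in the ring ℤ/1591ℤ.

1591 = 37 × 43.
φ(37) = 37 − 1 = 36.
φ(43) = 43 − 1 = 42.
φ(1591) = 36 × 42 = 1512.

1512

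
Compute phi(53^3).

146068

φ(148877) = 148877 · (1 − 1/53)
       = 148877 · 52/53 = 146068.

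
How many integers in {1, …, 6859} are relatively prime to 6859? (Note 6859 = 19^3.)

φ(19^3) = 19^3 − 19^2 = 6859 − 361 = 6498.

6498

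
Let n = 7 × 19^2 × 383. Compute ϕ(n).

φ(967841) = 967841 · (1 − 1/7) · (1 − 1/19) · (1 − 1/383)
       = 967841 · 41256/50939 = 783864.

783864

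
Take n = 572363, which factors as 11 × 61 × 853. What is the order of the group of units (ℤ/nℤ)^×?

φ(11) = 11 − 1 = 10.
φ(61) = 61 − 1 = 60.
φ(853) = 853 − 1 = 852.
φ(572363) = 10 × 60 × 852 = 511200.

511200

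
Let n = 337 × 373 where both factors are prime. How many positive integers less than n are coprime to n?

124992

For distinct primes, φ(pq) = (p−1)(q−1) = 336 × 372 = 124992.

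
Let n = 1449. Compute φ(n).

Factor 1449: 1449 = 3^2 · 7 · 23.
φ(3^2) = 3^1·(3−1) = 3·2 = 6.
φ(7) = 7 − 1 = 6.
φ(23) = 23 − 1 = 22.
φ(1449) = 6 × 6 × 22 = 792.

792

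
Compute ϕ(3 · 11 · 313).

6240

φ(10329) = 10329 · (1 − 1/3) · (1 − 1/11) · (1 − 1/313)
       = 10329 · 6240/10329 = 6240.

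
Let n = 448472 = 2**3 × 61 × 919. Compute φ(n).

φ(2^3) = 2^3 − 2^2 = 8 − 4 = 4.
φ(61) = 61 − 1 = 60.
φ(919) = 919 − 1 = 918.
Since φ is multiplicative, φ(448472) = 4 · 60 · 918 = 220320.

220320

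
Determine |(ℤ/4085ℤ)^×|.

Factor 4085: 4085 = 5 * 19 * 43.
φ(4085) = 4085 · (1 − 1/5) · (1 − 1/19) · (1 − 1/43)
       = 4085 · 3024/4085 = 3024.

3024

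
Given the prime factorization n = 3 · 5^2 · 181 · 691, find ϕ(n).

4968000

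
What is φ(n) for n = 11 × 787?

7860

φ(11) = 11 − 1 = 10.
φ(787) = 787 − 1 = 786.
φ(8657) = 10 × 786 = 7860.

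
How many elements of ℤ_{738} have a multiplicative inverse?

First factor: 738 = 2 × 3**2 × 41.
φ(2) = 2 − 1 = 1.
φ(3^2) = 3^2 − 3^1 = 9 − 3 = 6.
φ(41) = 41 − 1 = 40.
Since φ is multiplicative, φ(738) = 1 · 6 · 40 = 240.

240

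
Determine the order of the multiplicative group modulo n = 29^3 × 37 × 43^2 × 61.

91859806080

φ(101780004077) = 101780004077 · (1 − 1/29) · (1 − 1/37) · (1 − 1/43) · (1 − 1/61)
       = 101780004077 · 2540160/2814479 = 91859806080.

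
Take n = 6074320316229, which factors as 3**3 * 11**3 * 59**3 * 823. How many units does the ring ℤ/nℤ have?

3614612197680

φ(3^3) = 3^3 − 3^2 = 27 − 9 = 18.
φ(11^3) = 11^3 − 11^2 = 1331 − 121 = 1210.
φ(59^3) = 59^3 − 59^2 = 205379 − 3481 = 201898.
φ(823) = 823 − 1 = 822.
Since φ is multiplicative, φ(6074320316229) = 18 · 1210 · 201898 · 822 = 3614612197680.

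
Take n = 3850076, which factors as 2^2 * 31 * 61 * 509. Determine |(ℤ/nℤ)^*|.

1828800

φ(3850076) = 3850076 · (1 − 1/2) · (1 − 1/31) · (1 − 1/61) · (1 − 1/509)
       = 3850076 · 914400/1925038 = 1828800.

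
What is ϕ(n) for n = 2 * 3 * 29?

56

φ(174) = 174 · (1 − 1/2) · (1 − 1/3) · (1 − 1/29)
       = 174 · 56/174 = 56.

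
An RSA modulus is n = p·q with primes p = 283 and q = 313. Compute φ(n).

φ(pq) = (p−1)(q−1) = 282 · 312 = 87984.

87984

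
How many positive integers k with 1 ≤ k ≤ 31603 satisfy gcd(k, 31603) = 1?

31603 = 11 × 13^2 × 17.
φ(11) = 11 − 1 = 10.
φ(13^2) = 13^2 − 13^1 = 169 − 13 = 156.
φ(17) = 17 − 1 = 16.
φ(31603) = 10 × 156 × 16 = 24960.

24960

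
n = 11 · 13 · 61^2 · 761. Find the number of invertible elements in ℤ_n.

333792000

φ(404930383) = 404930383 · (1 − 1/11) · (1 − 1/13) · (1 − 1/61) · (1 − 1/761)
       = 404930383 · 5472000/6638203 = 333792000.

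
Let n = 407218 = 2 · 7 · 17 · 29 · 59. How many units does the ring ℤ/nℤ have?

155904

φ(407218) = 407218 · (1 − 1/2) · (1 − 1/7) · (1 − 1/17) · (1 − 1/29) · (1 − 1/59)
       = 407218 · 155904/407218 = 155904.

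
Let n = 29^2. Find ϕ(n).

φ(841) = 841 · (1 − 1/29)
       = 841 · 28/29 = 812.

812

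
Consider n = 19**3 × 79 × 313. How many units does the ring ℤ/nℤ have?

158135328

φ(19^3) = 19^3 − 19^2 = 6859 − 361 = 6498.
φ(79) = 79 − 1 = 78.
φ(313) = 313 − 1 = 312.
φ(169602493) = 6498 × 78 × 312 = 158135328.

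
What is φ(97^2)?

9312

φ(97^2) = 97^1·(97−1) = 97·96 = 9312.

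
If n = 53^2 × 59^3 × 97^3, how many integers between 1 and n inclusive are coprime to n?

502603989618432

φ(526529825400203) = 526529825400203 · (1 − 1/53) · (1 − 1/59) · (1 − 1/97)
       = 526529825400203 · 289536/303319 = 502603989618432.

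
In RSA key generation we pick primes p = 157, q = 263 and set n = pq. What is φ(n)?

φ(pq) = (p−1)(q−1) = 156 · 262 = 40872.

40872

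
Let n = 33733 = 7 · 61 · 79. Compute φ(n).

28080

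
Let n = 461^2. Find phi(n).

212060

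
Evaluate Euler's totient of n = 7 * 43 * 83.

20664

φ(7) = 7 − 1 = 6.
φ(43) = 43 − 1 = 42.
φ(83) = 83 − 1 = 82.
Multiply: 6 · 42 · 82 = 20664.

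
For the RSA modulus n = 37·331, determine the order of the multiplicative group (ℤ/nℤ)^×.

φ(pq) = (p−1)(q−1) = 36 · 330 = 11880.

11880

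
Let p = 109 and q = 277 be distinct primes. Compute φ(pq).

29808

φ(109) = 109 − 1 = 108.
φ(277) = 277 − 1 = 276.
Since φ is multiplicative, φ(30193) = 108 · 276 = 29808.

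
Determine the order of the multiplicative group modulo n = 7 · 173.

1032

φ(7) = 7 − 1 = 6.
φ(173) = 173 − 1 = 172.
Since φ is multiplicative, φ(1211) = 6 · 172 = 1032.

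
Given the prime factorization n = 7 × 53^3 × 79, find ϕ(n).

68359824

φ(7) = 7 − 1 = 6.
φ(53^3) = 53^2·(53−1) = 2809·52 = 146068.
φ(79) = 79 − 1 = 78.
Since φ is multiplicative, φ(82328981) = 6 · 146068 · 78 = 68359824.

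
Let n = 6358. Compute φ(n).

Factor 6358: 6358 = 2 · 11 · 17^2.
φ(6358) = 6358 · (1 − 1/2) · (1 − 1/11) · (1 − 1/17)
       = 6358 · 160/374 = 2720.

2720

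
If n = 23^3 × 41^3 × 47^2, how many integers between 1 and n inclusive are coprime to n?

1691849577440

φ(23^3) = 23^2·(23−1) = 529·22 = 11638.
φ(41^3) = 41^2·(41−1) = 1681·40 = 67240.
φ(47^2) = 47^2 − 47^1 = 2209 − 47 = 2162.
Since φ is multiplicative, φ(1852383031663) = 11638 · 67240 · 2162 = 1691849577440.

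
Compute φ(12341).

10080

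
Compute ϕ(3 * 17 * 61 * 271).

φ(843081) = 843081 · (1 − 1/3) · (1 − 1/17) · (1 − 1/61) · (1 − 1/271)
       = 843081 · 518400/843081 = 518400.

518400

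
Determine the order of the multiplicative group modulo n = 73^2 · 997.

5234976

φ(73^2) = 73^1·(73−1) = 73·72 = 5256.
φ(997) = 997 − 1 = 996.
Since φ is multiplicative, φ(5313013) = 5256 · 996 = 5234976.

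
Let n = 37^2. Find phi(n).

1332

φ(37^2) = 37^1·(37−1) = 37·36 = 1332.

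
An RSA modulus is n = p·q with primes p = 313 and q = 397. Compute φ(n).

For distinct primes, φ(pq) = (p−1)(q−1) = 312 × 396 = 123552.

123552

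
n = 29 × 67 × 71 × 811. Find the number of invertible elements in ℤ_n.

104781600

φ(111879883) = 111879883 · (1 − 1/29) · (1 − 1/67) · (1 − 1/71) · (1 − 1/811)
       = 111879883 · 104781600/111879883 = 104781600.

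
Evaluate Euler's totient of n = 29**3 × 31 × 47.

φ(29^3) = 29^3 − 29^2 = 24389 − 841 = 23548.
φ(31) = 31 − 1 = 30.
φ(47) = 47 − 1 = 46.
Multiply: 23548 · 30 · 46 = 32496240.

32496240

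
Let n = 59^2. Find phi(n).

3422

φ(3481) = 3481 · (1 − 1/59)
       = 3481 · 58/59 = 3422.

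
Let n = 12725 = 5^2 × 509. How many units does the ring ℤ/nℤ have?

10160

φ(12725) = 12725 · (1 − 1/5) · (1 − 1/509)
       = 12725 · 2032/2545 = 10160.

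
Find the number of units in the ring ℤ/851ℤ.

792

First factor: 851 = 23 · 37.
φ(23) = 23 − 1 = 22.
φ(37) = 37 − 1 = 36.
Multiply: 22 · 36 = 792.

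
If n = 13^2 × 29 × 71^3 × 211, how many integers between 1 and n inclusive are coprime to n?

φ(370119702121) = 370119702121 · (1 − 1/13) · (1 − 1/29) · (1 − 1/71) · (1 − 1/211)
       = 370119702121 · 4939200/5647837 = 323680593600.

323680593600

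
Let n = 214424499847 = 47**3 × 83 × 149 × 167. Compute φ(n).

204709125664

φ(214424499847) = 214424499847 · (1 − 1/47) · (1 − 1/83) · (1 − 1/149) · (1 − 1/167)
       = 214424499847 · 92670496/97068583 = 204709125664.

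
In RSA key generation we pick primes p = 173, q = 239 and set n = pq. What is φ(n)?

40936

φ(173) = 173 − 1 = 172.
φ(239) = 239 − 1 = 238.
Since φ is multiplicative, φ(41347) = 172 · 238 = 40936.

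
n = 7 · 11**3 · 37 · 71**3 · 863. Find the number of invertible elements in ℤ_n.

φ(106478925865697) = 106478925865697 · (1 − 1/7) · (1 − 1/11) · (1 − 1/37) · (1 − 1/71) · (1 − 1/863)
       = 106478925865697 · 130334400/174566777 = 79498900958400.

79498900958400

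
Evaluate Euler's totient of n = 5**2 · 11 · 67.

13200

φ(5^2) = 5^2 − 5^1 = 25 − 5 = 20.
φ(11) = 11 − 1 = 10.
φ(67) = 67 − 1 = 66.
φ(18425) = 20 × 10 × 66 = 13200.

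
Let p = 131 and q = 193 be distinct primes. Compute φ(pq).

24960

φ(131) = 131 − 1 = 130.
φ(193) = 193 − 1 = 192.
Multiply: 130 · 192 = 24960.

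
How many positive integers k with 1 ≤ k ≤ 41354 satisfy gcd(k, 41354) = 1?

41354 = 2 × 23 × 29 × 31.
φ(2) = 2 − 1 = 1.
φ(23) = 23 − 1 = 22.
φ(29) = 29 − 1 = 28.
φ(31) = 31 − 1 = 30.
Multiply: 1 · 22 · 28 · 30 = 18480.

18480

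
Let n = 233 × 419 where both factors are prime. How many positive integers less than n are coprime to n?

96976

φ(233) = 233 − 1 = 232.
φ(419) = 419 − 1 = 418.
Multiply: 232 · 418 = 96976.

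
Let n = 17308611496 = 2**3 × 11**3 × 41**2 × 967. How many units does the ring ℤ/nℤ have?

φ(17308611496) = 17308611496 · (1 − 1/2) · (1 − 1/11) · (1 − 1/41) · (1 − 1/967)
       = 17308611496 · 386400/872234 = 7667721600.

7667721600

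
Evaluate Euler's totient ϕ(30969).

30969 = 3^3 · 31 · 37.
φ(3^3) = 3^3 − 3^2 = 27 − 9 = 18.
φ(31) = 31 − 1 = 30.
φ(37) = 37 − 1 = 36.
Multiply: 18 · 30 · 36 = 19440.

19440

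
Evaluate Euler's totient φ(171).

Prime factorization: 171 = 3^2 · 19.
φ(3^2) = 3^2 − 3^1 = 9 − 3 = 6.
φ(19) = 19 − 1 = 18.
Since φ is multiplicative, φ(171) = 6 · 18 = 108.

108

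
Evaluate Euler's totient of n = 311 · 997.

308760

φ(311) = 311 − 1 = 310.
φ(997) = 997 − 1 = 996.
Multiply: 310 · 996 = 308760.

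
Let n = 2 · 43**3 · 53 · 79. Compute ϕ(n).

314980848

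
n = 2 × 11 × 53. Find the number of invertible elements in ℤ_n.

φ(1166) = 1166 · (1 − 1/2) · (1 − 1/11) · (1 − 1/53)
       = 1166 · 520/1166 = 520.

520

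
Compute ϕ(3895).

2880

First factor: 3895 = 5 * 19 * 41.
φ(5) = 5 − 1 = 4.
φ(19) = 19 − 1 = 18.
φ(41) = 41 − 1 = 40.
Multiply: 4 · 18 · 40 = 2880.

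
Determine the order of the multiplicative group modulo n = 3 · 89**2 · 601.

φ(3) = 3 − 1 = 2.
φ(89^2) = 89^2 − 89^1 = 7921 − 89 = 7832.
φ(601) = 601 − 1 = 600.
φ(14281563) = 2 × 7832 × 600 = 9398400.

9398400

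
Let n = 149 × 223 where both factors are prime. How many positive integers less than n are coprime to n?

32856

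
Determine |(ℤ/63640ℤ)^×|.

24192

Factor 63640: 63640 = 2^3 · 5 · 37 · 43.
φ(2^3) = 2^2·(2−1) = 4·1 = 4.
φ(5) = 5 − 1 = 4.
φ(37) = 37 − 1 = 36.
φ(43) = 43 − 1 = 42.
φ(63640) = 4 × 4 × 36 × 42 = 24192.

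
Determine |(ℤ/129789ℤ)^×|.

Prime factorization: 129789 = 3^3 * 11 * 19 * 23.
φ(3^3) = 3^3 − 3^2 = 27 − 9 = 18.
φ(11) = 11 − 1 = 10.
φ(19) = 19 − 1 = 18.
φ(23) = 23 − 1 = 22.
Multiply: 18 · 10 · 18 · 22 = 71280.

71280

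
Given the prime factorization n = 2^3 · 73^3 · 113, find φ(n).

171892224

φ(351671368) = 351671368 · (1 − 1/2) · (1 − 1/73) · (1 − 1/113)
       = 351671368 · 8064/16498 = 171892224.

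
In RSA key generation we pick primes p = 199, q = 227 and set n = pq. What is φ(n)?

φ(199) = 199 − 1 = 198.
φ(227) = 227 − 1 = 226.
Since φ is multiplicative, φ(45173) = 198 · 226 = 44748.

44748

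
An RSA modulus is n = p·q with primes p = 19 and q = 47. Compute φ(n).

828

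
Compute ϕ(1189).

1120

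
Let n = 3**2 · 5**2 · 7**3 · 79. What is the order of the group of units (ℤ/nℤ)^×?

2751840

φ(3^2) = 3^1·(3−1) = 3·2 = 6.
φ(5^2) = 5^2 − 5^1 = 25 − 5 = 20.
φ(7^3) = 7^2·(7−1) = 49·6 = 294.
φ(79) = 79 − 1 = 78.
Since φ is multiplicative, φ(6096825) = 6 · 20 · 294 · 78 = 2751840.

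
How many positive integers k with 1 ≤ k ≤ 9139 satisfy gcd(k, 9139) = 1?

7776

9139 = 13 × 19 × 37.
φ(9139) = 9139 · (1 − 1/13) · (1 − 1/19) · (1 − 1/37)
       = 9139 · 7776/9139 = 7776.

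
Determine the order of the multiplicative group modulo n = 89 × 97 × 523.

4409856

φ(4515059) = 4515059 · (1 − 1/89) · (1 − 1/97) · (1 − 1/523)
       = 4515059 · 4409856/4515059 = 4409856.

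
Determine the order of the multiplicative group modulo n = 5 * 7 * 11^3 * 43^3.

φ(3703833595) = 3703833595 · (1 − 1/5) · (1 − 1/7) · (1 − 1/11) · (1 − 1/43)
       = 3703833595 · 10080/16555 = 2255188320.

2255188320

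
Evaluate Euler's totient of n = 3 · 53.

φ(3) = 3 − 1 = 2.
φ(53) = 53 − 1 = 52.
Since φ is multiplicative, φ(159) = 2 · 52 = 104.

104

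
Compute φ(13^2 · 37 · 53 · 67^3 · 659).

φ(65686197379153) = 65686197379153 · (1 − 1/13) · (1 − 1/37) · (1 − 1/53) · (1 − 1/67) · (1 − 1/659)
       = 65686197379153 · 975566592/1125592429 = 56931139609344.

56931139609344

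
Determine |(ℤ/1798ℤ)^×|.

840

Prime factorization: 1798 = 2 * 29 * 31.
φ(2) = 2 − 1 = 1.
φ(29) = 29 − 1 = 28.
φ(31) = 31 − 1 = 30.
Multiply: 1 · 28 · 30 = 840.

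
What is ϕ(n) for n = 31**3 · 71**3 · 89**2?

φ(84457873206521) = 84457873206521 · (1 − 1/31) · (1 − 1/71) · (1 − 1/89)
       = 84457873206521 · 184800/195889 = 79676832127200.

79676832127200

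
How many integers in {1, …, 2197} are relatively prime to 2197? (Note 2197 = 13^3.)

φ(2197) = 2197 · (1 − 1/13)
       = 2197 · 12/13 = 2028.

2028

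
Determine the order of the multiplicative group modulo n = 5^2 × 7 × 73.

8640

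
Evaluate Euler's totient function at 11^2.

110

φ(121) = 121 · (1 − 1/11)
       = 121 · 10/11 = 110.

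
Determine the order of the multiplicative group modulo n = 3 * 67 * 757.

99792

φ(152157) = 152157 · (1 − 1/3) · (1 − 1/67) · (1 − 1/757)
       = 152157 · 99792/152157 = 99792.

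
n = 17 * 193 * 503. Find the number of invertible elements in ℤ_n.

φ(1650343) = 1650343 · (1 − 1/17) · (1 − 1/193) · (1 − 1/503)
       = 1650343 · 1542144/1650343 = 1542144.

1542144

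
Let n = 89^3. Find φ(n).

φ(704969) = 704969 · (1 − 1/89)
       = 704969 · 88/89 = 697048.

697048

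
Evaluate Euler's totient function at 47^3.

101614

φ(103823) = 103823 · (1 − 1/47)
       = 103823 · 46/47 = 101614.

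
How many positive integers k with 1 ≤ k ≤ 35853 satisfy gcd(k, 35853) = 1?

20736

First factor: 35853 = 3 · 17 · 19 · 37.
φ(3) = 3 − 1 = 2.
φ(17) = 17 − 1 = 16.
φ(19) = 19 − 1 = 18.
φ(37) = 37 − 1 = 36.
Multiply: 2 · 16 · 18 · 36 = 20736.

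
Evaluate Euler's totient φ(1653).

1008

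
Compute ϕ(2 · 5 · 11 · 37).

1440

φ(4070) = 4070 · (1 − 1/2) · (1 − 1/5) · (1 − 1/11) · (1 − 1/37)
       = 4070 · 1440/4070 = 1440.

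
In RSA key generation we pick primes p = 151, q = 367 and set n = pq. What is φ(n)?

54900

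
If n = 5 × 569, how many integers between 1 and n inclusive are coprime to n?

2272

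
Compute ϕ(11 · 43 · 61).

25200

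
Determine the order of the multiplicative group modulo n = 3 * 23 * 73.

3168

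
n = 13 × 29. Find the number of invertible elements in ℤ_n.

φ(377) = 377 · (1 − 1/13) · (1 − 1/29)
       = 377 · 336/377 = 336.

336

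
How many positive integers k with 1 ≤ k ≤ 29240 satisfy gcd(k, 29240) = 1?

Prime factorization: 29240 = 2**3 · 5 · 17 · 43.
φ(29240) = 29240 · (1 − 1/2) · (1 − 1/5) · (1 − 1/17) · (1 − 1/43)
       = 29240 · 2688/7310 = 10752.

10752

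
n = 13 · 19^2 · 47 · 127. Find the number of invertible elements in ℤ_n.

23786784

φ(28012517) = 28012517 · (1 − 1/13) · (1 − 1/19) · (1 − 1/47) · (1 − 1/127)
       = 28012517 · 1251936/1474343 = 23786784.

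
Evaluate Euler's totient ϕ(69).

44

First factor: 69 = 3 * 23.
φ(69) = 69 · (1 − 1/3) · (1 − 1/23)
       = 69 · 44/69 = 44.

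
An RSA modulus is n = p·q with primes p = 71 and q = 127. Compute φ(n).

8820

For distinct primes, φ(pq) = (p−1)(q−1) = 70 × 126 = 8820.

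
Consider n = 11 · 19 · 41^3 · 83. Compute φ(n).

φ(1195572587) = 1195572587 · (1 − 1/11) · (1 − 1/19) · (1 − 1/41) · (1 − 1/83)
       = 1195572587 · 590400/711227 = 992462400.

992462400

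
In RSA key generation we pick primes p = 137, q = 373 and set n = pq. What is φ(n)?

For distinct primes, φ(pq) = (p−1)(q−1) = 136 × 372 = 50592.

50592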